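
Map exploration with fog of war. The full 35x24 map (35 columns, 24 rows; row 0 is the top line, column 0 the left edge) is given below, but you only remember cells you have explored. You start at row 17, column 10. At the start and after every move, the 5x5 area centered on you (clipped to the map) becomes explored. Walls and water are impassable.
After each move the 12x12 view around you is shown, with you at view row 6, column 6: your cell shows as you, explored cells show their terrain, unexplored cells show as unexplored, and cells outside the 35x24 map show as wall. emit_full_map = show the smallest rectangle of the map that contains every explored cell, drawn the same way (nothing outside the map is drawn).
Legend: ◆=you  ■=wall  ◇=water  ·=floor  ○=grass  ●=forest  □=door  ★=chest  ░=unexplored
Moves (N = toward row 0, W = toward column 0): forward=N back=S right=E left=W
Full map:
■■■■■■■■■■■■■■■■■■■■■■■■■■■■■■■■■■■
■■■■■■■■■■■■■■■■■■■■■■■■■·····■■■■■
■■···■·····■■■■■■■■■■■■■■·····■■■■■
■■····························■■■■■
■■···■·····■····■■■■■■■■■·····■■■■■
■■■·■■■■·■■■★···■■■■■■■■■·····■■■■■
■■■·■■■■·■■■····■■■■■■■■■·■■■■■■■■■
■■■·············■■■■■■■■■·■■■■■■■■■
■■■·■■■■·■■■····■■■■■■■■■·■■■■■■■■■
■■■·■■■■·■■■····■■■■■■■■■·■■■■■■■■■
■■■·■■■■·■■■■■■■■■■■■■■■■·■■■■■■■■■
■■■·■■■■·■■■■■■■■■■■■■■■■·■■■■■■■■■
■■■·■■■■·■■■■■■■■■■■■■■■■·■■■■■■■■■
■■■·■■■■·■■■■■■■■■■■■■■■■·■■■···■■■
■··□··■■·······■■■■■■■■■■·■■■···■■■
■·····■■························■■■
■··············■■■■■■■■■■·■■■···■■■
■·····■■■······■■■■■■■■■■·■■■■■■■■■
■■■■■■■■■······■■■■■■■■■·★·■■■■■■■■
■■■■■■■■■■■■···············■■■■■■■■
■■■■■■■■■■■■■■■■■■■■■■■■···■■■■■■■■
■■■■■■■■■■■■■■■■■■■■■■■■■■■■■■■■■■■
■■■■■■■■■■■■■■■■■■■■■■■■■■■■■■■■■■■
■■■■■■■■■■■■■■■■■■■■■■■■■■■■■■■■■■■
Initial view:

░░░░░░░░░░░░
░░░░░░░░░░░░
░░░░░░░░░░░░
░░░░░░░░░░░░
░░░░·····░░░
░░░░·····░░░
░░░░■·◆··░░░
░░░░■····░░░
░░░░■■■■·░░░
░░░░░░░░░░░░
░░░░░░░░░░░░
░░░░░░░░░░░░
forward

░░░░░░░░░░░░
░░░░░░░░░░░░
░░░░░░░░░░░░
░░░░░░░░░░░░
░░░░·····░░░
░░░░·····░░░
░░░░··◆··░░░
░░░░■····░░░
░░░░■····░░░
░░░░■■■■·░░░
░░░░░░░░░░░░
░░░░░░░░░░░░

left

░░░░░░░░░░░░
░░░░░░░░░░░░
░░░░░░░░░░░░
░░░░░░░░░░░░
░░░░■·····░░
░░░░■·····░░
░░░░··◆···░░
░░░░■■····░░
░░░░■■····░░
░░░░░■■■■·░░
░░░░░░░░░░░░
░░░░░░░░░░░░

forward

░░░░░░░░░░░░
░░░░░░░░░░░░
░░░░░░░░░░░░
░░░░░░░░░░░░
░░░░■·■■■░░░
░░░░■·····░░
░░░░■·◆···░░
░░░░······░░
░░░░■■····░░
░░░░■■····░░
░░░░░■■■■·░░
░░░░░░░░░░░░

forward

░░░░░░░░░░░░
░░░░░░░░░░░░
░░░░░░░░░░░░
░░░░░░░░░░░░
░░░░■·■■■░░░
░░░░■·■■■░░░
░░░░■·◆···░░
░░░░■·····░░
░░░░······░░
░░░░■■····░░
░░░░■■····░░
░░░░░■■■■·░░

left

░░░░░░░░░░░░
░░░░░░░░░░░░
░░░░░░░░░░░░
░░░░░░░░░░░░
░░░░■■·■■■░░
░░░░■■·■■■░░
░░░░■■◆····░
░░░░■■·····░
░░░░·······░
░░░░░■■····░
░░░░░■■····░
░░░░░░■■■■·░

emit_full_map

■■·■■■░
■■·■■■░
■■◆····
■■·····
·······
░■■····
░■■····
░░■■■■·

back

░░░░░░░░░░░░
░░░░░░░░░░░░
░░░░░░░░░░░░
░░░░■■·■■■░░
░░░░■■·■■■░░
░░░░■■·····░
░░░░■■◆····░
░░░░·······░
░░░░■■■····░
░░░░░■■····░
░░░░░░■■■■·░
░░░░░░░░░░░░

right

░░░░░░░░░░░░
░░░░░░░░░░░░
░░░░░░░░░░░░
░░░■■·■■■░░░
░░░■■·■■■░░░
░░░■■·····░░
░░░■■·◆···░░
░░░·······░░
░░░■■■····░░
░░░░■■····░░
░░░░░■■■■·░░
░░░░░░░░░░░░

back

░░░░░░░░░░░░
░░░░░░░░░░░░
░░░■■·■■■░░░
░░░■■·■■■░░░
░░░■■·····░░
░░░■■·····░░
░░░···◆···░░
░░░■■■····░░
░░░░■■····░░
░░░░░■■■■·░░
░░░░░░░░░░░░
░░░░░░░░░░░░

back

░░░░░░░░░░░░
░░░■■·■■■░░░
░░░■■·■■■░░░
░░░■■·····░░
░░░■■·····░░
░░░·······░░
░░░■■■◆···░░
░░░░■■····░░
░░░░■■■■■·░░
░░░░░░░░░░░░
░░░░░░░░░░░░
░░░░░░░░░░░░

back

░░░■■·■■■░░░
░░░■■·■■■░░░
░░░■■·····░░
░░░■■·····░░
░░░·······░░
░░░■■■····░░
░░░░■■◆···░░
░░░░■■■■■·░░
░░░░■■■■■░░░
░░░░░░░░░░░░
░░░░░░░░░░░░
░░░░░░░░░░░░

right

░░■■·■■■░░░░
░░■■·■■■░░░░
░░■■·····░░░
░░■■·····░░░
░░·······░░░
░░■■■····░░░
░░░■■·◆··░░░
░░░■■■■■·░░░
░░░■■■■■■░░░
░░░░░░░░░░░░
░░░░░░░░░░░░
░░░░░░░░░░░░

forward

░░░░░░░░░░░░
░░■■·■■■░░░░
░░■■·■■■░░░░
░░■■·····░░░
░░■■·····░░░
░░·······░░░
░░■■■·◆··░░░
░░░■■····░░░
░░░■■■■■·░░░
░░░■■■■■■░░░
░░░░░░░░░░░░
░░░░░░░░░░░░

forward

░░░░░░░░░░░░
░░░░░░░░░░░░
░░■■·■■■░░░░
░░■■·■■■░░░░
░░■■·····░░░
░░■■·····░░░
░░····◆··░░░
░░■■■····░░░
░░░■■····░░░
░░░■■■■■·░░░
░░░■■■■■■░░░
░░░░░░░░░░░░

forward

░░░░░░░░░░░░
░░░░░░░░░░░░
░░░░░░░░░░░░
░░■■·■■■░░░░
░░■■·■■■■░░░
░░■■·····░░░
░░■■··◆··░░░
░░·······░░░
░░■■■····░░░
░░░■■····░░░
░░░■■■■■·░░░
░░░■■■■■■░░░

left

░░░░░░░░░░░░
░░░░░░░░░░░░
░░░░░░░░░░░░
░░░■■·■■■░░░
░░░■■·■■■■░░
░░░■■·····░░
░░░■■·◆···░░
░░░·······░░
░░░■■■····░░
░░░░■■····░░
░░░░■■■■■·░░
░░░░■■■■■■░░

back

░░░░░░░░░░░░
░░░░░░░░░░░░
░░░■■·■■■░░░
░░░■■·■■■■░░
░░░■■·····░░
░░░■■·····░░
░░░···◆···░░
░░░■■■····░░
░░░░■■····░░
░░░░■■■■■·░░
░░░░■■■■■■░░
░░░░░░░░░░░░

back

░░░░░░░░░░░░
░░░■■·■■■░░░
░░░■■·■■■■░░
░░░■■·····░░
░░░■■·····░░
░░░·······░░
░░░■■■◆···░░
░░░░■■····░░
░░░░■■■■■·░░
░░░░■■■■■■░░
░░░░░░░░░░░░
░░░░░░░░░░░░

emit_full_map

■■·■■■░
■■·■■■■
■■·····
■■·····
·······
■■■◆···
░■■····
░■■■■■·
░■■■■■■

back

░░░■■·■■■░░░
░░░■■·■■■■░░
░░░■■·····░░
░░░■■·····░░
░░░·······░░
░░░■■■····░░
░░░░■■◆···░░
░░░░■■■■■·░░
░░░░■■■■■■░░
░░░░░░░░░░░░
░░░░░░░░░░░░
░░░░░░░░░░░░

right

░░■■·■■■░░░░
░░■■·■■■■░░░
░░■■·····░░░
░░■■·····░░░
░░·······░░░
░░■■■····░░░
░░░■■·◆··░░░
░░░■■■■■·░░░
░░░■■■■■■░░░
░░░░░░░░░░░░
░░░░░░░░░░░░
░░░░░░░░░░░░

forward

░░░░░░░░░░░░
░░■■·■■■░░░░
░░■■·■■■■░░░
░░■■·····░░░
░░■■·····░░░
░░·······░░░
░░■■■·◆··░░░
░░░■■····░░░
░░░■■■■■·░░░
░░░■■■■■■░░░
░░░░░░░░░░░░
░░░░░░░░░░░░

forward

░░░░░░░░░░░░
░░░░░░░░░░░░
░░■■·■■■░░░░
░░■■·■■■■░░░
░░■■·····░░░
░░■■·····░░░
░░····◆··░░░
░░■■■····░░░
░░░■■····░░░
░░░■■■■■·░░░
░░░■■■■■■░░░
░░░░░░░░░░░░

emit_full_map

■■·■■■░
■■·■■■■
■■·····
■■·····
····◆··
■■■····
░■■····
░■■■■■·
░■■■■■■


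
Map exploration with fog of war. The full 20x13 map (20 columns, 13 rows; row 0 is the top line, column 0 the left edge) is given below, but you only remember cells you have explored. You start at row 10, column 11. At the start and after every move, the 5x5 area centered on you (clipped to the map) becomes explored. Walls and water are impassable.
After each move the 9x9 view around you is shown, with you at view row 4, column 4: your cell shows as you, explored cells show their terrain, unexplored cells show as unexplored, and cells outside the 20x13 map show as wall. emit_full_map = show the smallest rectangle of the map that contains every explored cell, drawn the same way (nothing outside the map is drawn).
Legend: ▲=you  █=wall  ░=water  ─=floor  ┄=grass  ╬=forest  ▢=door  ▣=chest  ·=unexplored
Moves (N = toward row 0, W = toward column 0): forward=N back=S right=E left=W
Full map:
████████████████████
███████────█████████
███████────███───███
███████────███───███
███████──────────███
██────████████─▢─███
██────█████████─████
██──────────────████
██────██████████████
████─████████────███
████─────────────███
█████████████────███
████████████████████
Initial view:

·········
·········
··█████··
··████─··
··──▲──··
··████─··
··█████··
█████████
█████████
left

·········
·········
··██████·
··█████─·
··──▲───·
··█████─·
··██████·
█████████
█████████

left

·········
·········
··███████
··██████─
··──▲────
··██████─
··███████
█████████
█████████

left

·········
·········
··███████
··███████
··──▲────
··███████
··███████
█████████
█████████

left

·········
·········
··─██████
··███████
··──▲────
··███████
··███████
█████████
█████████

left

·········
·········
··──█████
··─██████
··──▲────
··███████
··███████
█████████
█████████

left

·········
·········
··───████
··█─█████
··█─▲────
··███████
··███████
█████████
█████████

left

·········
·········
··────███
··██─████
··██▲────
··███████
··███████
█████████
█████████

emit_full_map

────████████
██─████████─
██▲─────────
███████████─
████████████

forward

·········
·········
··─────··
··────███
··██▲████
··██─────
··███████
··███████
█████████

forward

·········
·········
··────█··
··─────··
··──▲─███
··██─████
··██─────
··███████
··███████

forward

·········
·········
··────█··
··────█··
··──▲──··
··────███
··██─████
··██─────
··███████

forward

·········
·········
··█████··
··────█··
··──▲─█··
··─────··
··────███
··██─████
··██─────

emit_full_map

█████·······
────█·······
──▲─█·······
─────·······
────████████
██─████████─
██──────────
███████████─
████████████


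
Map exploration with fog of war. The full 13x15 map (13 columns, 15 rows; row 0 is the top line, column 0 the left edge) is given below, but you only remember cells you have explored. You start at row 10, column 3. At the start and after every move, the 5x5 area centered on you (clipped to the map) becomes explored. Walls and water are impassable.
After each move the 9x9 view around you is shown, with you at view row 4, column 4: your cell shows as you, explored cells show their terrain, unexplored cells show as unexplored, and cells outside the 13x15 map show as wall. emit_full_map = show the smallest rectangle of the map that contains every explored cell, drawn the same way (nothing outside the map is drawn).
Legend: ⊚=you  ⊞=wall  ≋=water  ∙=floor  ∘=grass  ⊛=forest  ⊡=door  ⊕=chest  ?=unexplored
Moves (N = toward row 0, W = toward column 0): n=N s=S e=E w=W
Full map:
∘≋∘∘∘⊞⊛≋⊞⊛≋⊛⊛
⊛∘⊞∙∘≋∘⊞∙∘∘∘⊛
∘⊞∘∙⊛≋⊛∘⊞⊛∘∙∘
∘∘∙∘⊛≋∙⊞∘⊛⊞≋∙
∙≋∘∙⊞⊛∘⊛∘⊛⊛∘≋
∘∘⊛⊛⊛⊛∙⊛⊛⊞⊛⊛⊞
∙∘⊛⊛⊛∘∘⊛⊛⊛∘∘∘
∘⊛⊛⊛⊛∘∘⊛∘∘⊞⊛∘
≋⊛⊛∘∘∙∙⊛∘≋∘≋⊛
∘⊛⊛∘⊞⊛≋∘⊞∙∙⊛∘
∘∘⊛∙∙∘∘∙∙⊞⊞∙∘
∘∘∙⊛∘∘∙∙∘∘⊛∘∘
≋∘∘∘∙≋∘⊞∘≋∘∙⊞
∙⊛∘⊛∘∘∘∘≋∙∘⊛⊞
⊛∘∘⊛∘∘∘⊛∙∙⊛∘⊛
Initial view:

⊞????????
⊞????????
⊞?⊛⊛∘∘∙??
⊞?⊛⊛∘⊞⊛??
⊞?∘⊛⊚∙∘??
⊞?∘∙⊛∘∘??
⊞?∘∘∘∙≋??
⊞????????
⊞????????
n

⊞????????
⊞????????
⊞?⊛⊛⊛⊛∘??
⊞?⊛⊛∘∘∙??
⊞?⊛⊛⊚⊞⊛??
⊞?∘⊛∙∙∘??
⊞?∘∙⊛∘∘??
⊞?∘∘∘∙≋??
⊞????????

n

⊞????????
⊞????????
⊞?∘⊛⊛⊛∘??
⊞?⊛⊛⊛⊛∘??
⊞?⊛⊛⊚∘∙??
⊞?⊛⊛∘⊞⊛??
⊞?∘⊛∙∙∘??
⊞?∘∙⊛∘∘??
⊞?∘∘∘∙≋??

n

⊞????????
⊞????????
⊞?∘⊛⊛⊛⊛??
⊞?∘⊛⊛⊛∘??
⊞?⊛⊛⊚⊛∘??
⊞?⊛⊛∘∘∙??
⊞?⊛⊛∘⊞⊛??
⊞?∘⊛∙∙∘??
⊞?∘∙⊛∘∘??

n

⊞????????
⊞????????
⊞?≋∘∙⊞⊛??
⊞?∘⊛⊛⊛⊛??
⊞?∘⊛⊚⊛∘??
⊞?⊛⊛⊛⊛∘??
⊞?⊛⊛∘∘∙??
⊞?⊛⊛∘⊞⊛??
⊞?∘⊛∙∙∘??

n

⊞????????
⊞????????
⊞?∘∙∘⊛≋??
⊞?≋∘∙⊞⊛??
⊞?∘⊛⊚⊛⊛??
⊞?∘⊛⊛⊛∘??
⊞?⊛⊛⊛⊛∘??
⊞?⊛⊛∘∘∙??
⊞?⊛⊛∘⊞⊛??

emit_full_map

∘∙∘⊛≋
≋∘∙⊞⊛
∘⊛⊚⊛⊛
∘⊛⊛⊛∘
⊛⊛⊛⊛∘
⊛⊛∘∘∙
⊛⊛∘⊞⊛
∘⊛∙∙∘
∘∙⊛∘∘
∘∘∘∙≋

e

?????????
?????????
?∘∙∘⊛≋∙??
?≋∘∙⊞⊛∘??
?∘⊛⊛⊚⊛∙??
?∘⊛⊛⊛∘∘??
?⊛⊛⊛⊛∘∘??
?⊛⊛∘∘∙???
?⊛⊛∘⊞⊛???

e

?????????
?????????
∘∙∘⊛≋∙⊞??
≋∘∙⊞⊛∘⊛??
∘⊛⊛⊛⊚∙⊛??
∘⊛⊛⊛∘∘⊛??
⊛⊛⊛⊛∘∘⊛??
⊛⊛∘∘∙????
⊛⊛∘⊞⊛????

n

?????????
?????????
??∙⊛≋⊛∘??
∘∙∘⊛≋∙⊞??
≋∘∙⊞⊚∘⊛??
∘⊛⊛⊛⊛∙⊛??
∘⊛⊛⊛∘∘⊛??
⊛⊛⊛⊛∘∘⊛??
⊛⊛∘∘∙????

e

?????????
?????????
?∙⊛≋⊛∘⊞??
∙∘⊛≋∙⊞∘??
∘∙⊞⊛⊚⊛∘??
⊛⊛⊛⊛∙⊛⊛??
⊛⊛⊛∘∘⊛⊛??
⊛⊛⊛∘∘⊛???
⊛∘∘∙?????

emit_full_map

??∙⊛≋⊛∘⊞
∘∙∘⊛≋∙⊞∘
≋∘∙⊞⊛⊚⊛∘
∘⊛⊛⊛⊛∙⊛⊛
∘⊛⊛⊛∘∘⊛⊛
⊛⊛⊛⊛∘∘⊛?
⊛⊛∘∘∙???
⊛⊛∘⊞⊛???
∘⊛∙∙∘???
∘∙⊛∘∘???
∘∘∘∙≋???


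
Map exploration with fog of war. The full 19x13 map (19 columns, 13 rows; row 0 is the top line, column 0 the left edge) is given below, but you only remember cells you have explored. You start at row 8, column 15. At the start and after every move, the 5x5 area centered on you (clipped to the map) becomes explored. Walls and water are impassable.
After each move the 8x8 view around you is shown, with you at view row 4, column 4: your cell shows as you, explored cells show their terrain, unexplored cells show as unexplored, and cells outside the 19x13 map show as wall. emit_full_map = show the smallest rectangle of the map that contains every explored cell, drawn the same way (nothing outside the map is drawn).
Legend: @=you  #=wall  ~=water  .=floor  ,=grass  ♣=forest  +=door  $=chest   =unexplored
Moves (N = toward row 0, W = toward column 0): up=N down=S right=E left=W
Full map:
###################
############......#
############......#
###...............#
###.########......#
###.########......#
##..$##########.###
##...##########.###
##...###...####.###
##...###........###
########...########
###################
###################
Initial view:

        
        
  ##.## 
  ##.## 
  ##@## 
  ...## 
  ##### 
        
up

        
        
  ..... 
  ##.## 
  ##@## 
  ##.## 
  ...## 
  ##### 

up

        
        
  ..... 
  ..... 
  ##@## 
  ##.## 
  ##.## 
  ...## 

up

        
        
  ..... 
  ..... 
  ..@.. 
  ##.## 
  ##.## 
  ##.## 

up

        
        
  ..... 
  ..... 
  ..@.. 
  ..... 
  ##.## 
  ##.## 

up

########
        
  ..... 
  ..... 
  ..@.. 
  ..... 
  ..... 
  ##.## 

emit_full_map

.....
.....
..@..
.....
.....
##.##
##.##
##.##
...##
#####

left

########
        
  ......
  ......
  ..@...
  ......
  ......
   ##.##

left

########
        
  #.....
  #.....
  ..@...
  #.....
  #.....
    ##.#

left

########
        
  ##....
  ##....
  ..@...
  ##....
  ##....
     ##.

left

########
        
  ###...
  ###...
  ..@...
  ###...
  ###...
      ##

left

########
        
  ####..
  ####..
  ..@...
  ####..
  ####..
       #

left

########
        
  #####.
  #####.
  ..@...
  #####.
  #####.
        

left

########
        
  ######
  ######
  ..@...
  ######
  ######
        

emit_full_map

######......
######......
..@.........
######......
######......
       ##.##
       ##.##
       ##.##
       ...##
       #####


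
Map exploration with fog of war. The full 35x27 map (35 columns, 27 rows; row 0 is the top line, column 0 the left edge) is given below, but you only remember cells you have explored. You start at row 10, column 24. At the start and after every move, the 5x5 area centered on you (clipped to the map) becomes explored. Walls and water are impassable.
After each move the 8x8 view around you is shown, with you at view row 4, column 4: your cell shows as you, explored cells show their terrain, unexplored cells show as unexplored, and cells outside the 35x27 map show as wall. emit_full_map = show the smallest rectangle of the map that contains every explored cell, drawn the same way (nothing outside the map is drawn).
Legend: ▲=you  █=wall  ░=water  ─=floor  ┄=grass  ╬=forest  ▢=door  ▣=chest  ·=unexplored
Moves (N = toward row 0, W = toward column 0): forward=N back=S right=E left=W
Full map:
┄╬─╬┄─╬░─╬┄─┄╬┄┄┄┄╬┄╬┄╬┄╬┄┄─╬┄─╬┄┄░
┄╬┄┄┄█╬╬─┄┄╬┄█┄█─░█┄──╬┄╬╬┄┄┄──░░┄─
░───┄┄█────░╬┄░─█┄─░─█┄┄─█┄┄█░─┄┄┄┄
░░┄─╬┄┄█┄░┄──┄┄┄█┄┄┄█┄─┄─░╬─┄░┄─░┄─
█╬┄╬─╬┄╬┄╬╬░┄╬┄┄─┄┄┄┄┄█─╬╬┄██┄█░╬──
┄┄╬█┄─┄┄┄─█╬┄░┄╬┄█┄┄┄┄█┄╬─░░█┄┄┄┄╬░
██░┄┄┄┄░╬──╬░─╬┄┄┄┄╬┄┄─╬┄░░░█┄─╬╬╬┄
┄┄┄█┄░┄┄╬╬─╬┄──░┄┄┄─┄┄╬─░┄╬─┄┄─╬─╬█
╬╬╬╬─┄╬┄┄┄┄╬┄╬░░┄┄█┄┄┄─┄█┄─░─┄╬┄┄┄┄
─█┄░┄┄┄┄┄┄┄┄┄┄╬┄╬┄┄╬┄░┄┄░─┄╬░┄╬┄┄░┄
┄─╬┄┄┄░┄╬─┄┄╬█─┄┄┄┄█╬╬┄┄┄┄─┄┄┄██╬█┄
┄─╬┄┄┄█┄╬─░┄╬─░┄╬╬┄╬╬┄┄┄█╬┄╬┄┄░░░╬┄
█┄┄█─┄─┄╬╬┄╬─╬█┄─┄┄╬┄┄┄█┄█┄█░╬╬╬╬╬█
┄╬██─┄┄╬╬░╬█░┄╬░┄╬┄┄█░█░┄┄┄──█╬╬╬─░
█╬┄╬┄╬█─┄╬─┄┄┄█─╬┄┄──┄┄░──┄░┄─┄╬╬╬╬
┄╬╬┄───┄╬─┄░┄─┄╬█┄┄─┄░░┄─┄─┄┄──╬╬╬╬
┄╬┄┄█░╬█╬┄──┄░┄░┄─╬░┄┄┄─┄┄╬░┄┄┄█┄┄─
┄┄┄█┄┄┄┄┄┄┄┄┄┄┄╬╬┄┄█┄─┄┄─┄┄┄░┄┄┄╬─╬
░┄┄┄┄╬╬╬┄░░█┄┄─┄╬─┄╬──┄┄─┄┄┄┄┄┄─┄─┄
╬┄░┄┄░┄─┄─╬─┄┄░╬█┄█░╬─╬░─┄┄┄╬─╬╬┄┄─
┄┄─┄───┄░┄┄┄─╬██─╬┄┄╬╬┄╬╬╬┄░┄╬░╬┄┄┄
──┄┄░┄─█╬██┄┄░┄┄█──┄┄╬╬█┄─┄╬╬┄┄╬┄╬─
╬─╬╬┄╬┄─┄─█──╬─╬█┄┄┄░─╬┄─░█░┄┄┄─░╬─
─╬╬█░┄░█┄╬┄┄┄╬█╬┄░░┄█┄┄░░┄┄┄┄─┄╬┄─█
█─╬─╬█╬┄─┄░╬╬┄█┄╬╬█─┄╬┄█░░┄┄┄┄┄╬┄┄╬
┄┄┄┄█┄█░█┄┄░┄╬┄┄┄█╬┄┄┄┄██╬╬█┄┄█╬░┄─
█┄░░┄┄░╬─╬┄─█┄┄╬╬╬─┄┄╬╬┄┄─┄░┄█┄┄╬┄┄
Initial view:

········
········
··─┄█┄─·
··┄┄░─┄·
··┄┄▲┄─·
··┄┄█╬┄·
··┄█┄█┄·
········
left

········
········
··┄─┄█┄─
··░┄┄░─┄
··╬┄▲┄┄─
··┄┄┄█╬┄
··┄┄█┄█┄
········

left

········
········
··┄┄─┄█┄
··┄░┄┄░─
··╬╬▲┄┄┄
··╬┄┄┄█╬
··┄┄┄█┄█
········

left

········
········
··┄┄┄─┄█
··╬┄░┄┄░
··█╬▲┄┄┄
··╬╬┄┄┄█
··╬┄┄┄█┄
········

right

········
········
·┄┄┄─┄█┄
·╬┄░┄┄░─
·█╬╬▲┄┄┄
·╬╬┄┄┄█╬
·╬┄┄┄█┄█
········

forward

········
········
··┄┄╬─░·
·┄┄┄─┄█┄
·╬┄░▲┄░─
·█╬╬┄┄┄┄
·╬╬┄┄┄█╬
·╬┄┄┄█┄█

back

········
··┄┄╬─░·
·┄┄┄─┄█┄
·╬┄░┄┄░─
·█╬╬▲┄┄┄
·╬╬┄┄┄█╬
·╬┄┄┄█┄█
········

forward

········
········
··┄┄╬─░·
·┄┄┄─┄█┄
·╬┄░▲┄░─
·█╬╬┄┄┄┄
·╬╬┄┄┄█╬
·╬┄┄┄█┄█

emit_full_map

·┄┄╬─░··
┄┄┄─┄█┄─
╬┄░▲┄░─┄
█╬╬┄┄┄┄─
╬╬┄┄┄█╬┄
╬┄┄┄█┄█┄

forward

········
········
··┄┄─╬┄·
··┄┄╬─░·
·┄┄┄▲┄█┄
·╬┄░┄┄░─
·█╬╬┄┄┄┄
·╬╬┄┄┄█╬

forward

········
········
··┄┄█┄╬·
··┄┄─╬┄·
··┄┄▲─░·
·┄┄┄─┄█┄
·╬┄░┄┄░─
·█╬╬┄┄┄┄

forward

········
········
··┄┄█─╬·
··┄┄█┄╬·
··┄┄▲╬┄·
··┄┄╬─░·
·┄┄┄─┄█┄
·╬┄░┄┄░─

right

········
········
·┄┄█─╬╬·
·┄┄█┄╬─·
·┄┄─▲┄░·
·┄┄╬─░┄·
┄┄┄─┄█┄─
╬┄░┄┄░─┄

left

········
········
··┄┄█─╬╬
··┄┄█┄╬─
··┄┄▲╬┄░
··┄┄╬─░┄
·┄┄┄─┄█┄
·╬┄░┄┄░─

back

········
··┄┄█─╬╬
··┄┄█┄╬─
··┄┄─╬┄░
··┄┄▲─░┄
·┄┄┄─┄█┄
·╬┄░┄┄░─
·█╬╬┄┄┄┄

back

··┄┄█─╬╬
··┄┄█┄╬─
··┄┄─╬┄░
··┄┄╬─░┄
·┄┄┄▲┄█┄
·╬┄░┄┄░─
·█╬╬┄┄┄┄
·╬╬┄┄┄█╬

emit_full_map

·┄┄█─╬╬·
·┄┄█┄╬─·
·┄┄─╬┄░·
·┄┄╬─░┄·
┄┄┄▲┄█┄─
╬┄░┄┄░─┄
█╬╬┄┄┄┄─
╬╬┄┄┄█╬┄
╬┄┄┄█┄█┄

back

··┄┄█┄╬─
··┄┄─╬┄░
··┄┄╬─░┄
·┄┄┄─┄█┄
·╬┄░▲┄░─
·█╬╬┄┄┄┄
·╬╬┄┄┄█╬
·╬┄┄┄█┄█

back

··┄┄─╬┄░
··┄┄╬─░┄
·┄┄┄─┄█┄
·╬┄░┄┄░─
·█╬╬▲┄┄┄
·╬╬┄┄┄█╬
·╬┄┄┄█┄█
········

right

·┄┄─╬┄░·
·┄┄╬─░┄·
┄┄┄─┄█┄─
╬┄░┄┄░─┄
█╬╬┄▲┄┄─
╬╬┄┄┄█╬┄
╬┄┄┄█┄█┄
········

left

··┄┄─╬┄░
··┄┄╬─░┄
·┄┄┄─┄█┄
·╬┄░┄┄░─
·█╬╬▲┄┄┄
·╬╬┄┄┄█╬
·╬┄┄┄█┄█
········

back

··┄┄╬─░┄
·┄┄┄─┄█┄
·╬┄░┄┄░─
·█╬╬┄┄┄┄
·╬╬┄▲┄█╬
·╬┄┄┄█┄█
··█░█░┄·
········

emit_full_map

·┄┄█─╬╬·
·┄┄█┄╬─·
·┄┄─╬┄░·
·┄┄╬─░┄·
┄┄┄─┄█┄─
╬┄░┄┄░─┄
█╬╬┄┄┄┄─
╬╬┄▲┄█╬┄
╬┄┄┄█┄█┄
·█░█░┄··

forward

··┄┄─╬┄░
··┄┄╬─░┄
·┄┄┄─┄█┄
·╬┄░┄┄░─
·█╬╬▲┄┄┄
·╬╬┄┄┄█╬
·╬┄┄┄█┄█
··█░█░┄·

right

·┄┄─╬┄░·
·┄┄╬─░┄·
┄┄┄─┄█┄─
╬┄░┄┄░─┄
█╬╬┄▲┄┄─
╬╬┄┄┄█╬┄
╬┄┄┄█┄█┄
·█░█░┄··

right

┄┄─╬┄░··
┄┄╬─░┄··
┄┄─┄█┄─·
┄░┄┄░─┄·
╬╬┄┄▲┄─·
╬┄┄┄█╬┄·
┄┄┄█┄█┄·
█░█░┄···

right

┄─╬┄░···
┄╬─░┄···
┄─┄█┄─░·
░┄┄░─┄╬·
╬┄┄┄▲─┄·
┄┄┄█╬┄╬·
┄┄█┄█┄█·
░█░┄····

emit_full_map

·┄┄█─╬╬··
·┄┄█┄╬─··
·┄┄─╬┄░··
·┄┄╬─░┄··
┄┄┄─┄█┄─░
╬┄░┄┄░─┄╬
█╬╬┄┄┄▲─┄
╬╬┄┄┄█╬┄╬
╬┄┄┄█┄█┄█
·█░█░┄···


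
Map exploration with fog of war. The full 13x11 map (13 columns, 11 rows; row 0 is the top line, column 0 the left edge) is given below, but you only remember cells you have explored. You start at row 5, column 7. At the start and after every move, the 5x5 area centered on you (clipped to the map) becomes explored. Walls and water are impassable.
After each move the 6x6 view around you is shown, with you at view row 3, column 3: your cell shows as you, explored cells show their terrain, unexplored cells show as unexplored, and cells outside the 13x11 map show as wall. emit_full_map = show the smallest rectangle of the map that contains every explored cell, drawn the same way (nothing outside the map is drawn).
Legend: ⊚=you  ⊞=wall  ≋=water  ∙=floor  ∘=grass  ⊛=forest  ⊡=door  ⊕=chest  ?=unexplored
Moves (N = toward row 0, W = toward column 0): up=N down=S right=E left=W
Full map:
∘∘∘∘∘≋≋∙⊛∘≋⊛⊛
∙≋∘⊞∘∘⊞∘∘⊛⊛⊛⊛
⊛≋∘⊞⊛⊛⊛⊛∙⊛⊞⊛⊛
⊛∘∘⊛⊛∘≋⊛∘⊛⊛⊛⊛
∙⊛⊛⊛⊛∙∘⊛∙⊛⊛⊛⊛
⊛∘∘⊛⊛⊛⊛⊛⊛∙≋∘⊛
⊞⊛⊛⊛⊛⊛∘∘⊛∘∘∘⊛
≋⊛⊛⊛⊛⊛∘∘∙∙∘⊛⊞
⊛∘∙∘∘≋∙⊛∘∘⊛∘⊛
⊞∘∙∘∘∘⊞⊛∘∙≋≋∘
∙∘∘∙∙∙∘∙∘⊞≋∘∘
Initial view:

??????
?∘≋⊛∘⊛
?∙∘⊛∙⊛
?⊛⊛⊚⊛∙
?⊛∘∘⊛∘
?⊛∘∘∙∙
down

?∘≋⊛∘⊛
?∙∘⊛∙⊛
?⊛⊛⊛⊛∙
?⊛∘⊚⊛∘
?⊛∘∘∙∙
?≋∙⊛∘∘

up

??????
?∘≋⊛∘⊛
?∙∘⊛∙⊛
?⊛⊛⊚⊛∙
?⊛∘∘⊛∘
?⊛∘∘∙∙

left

??????
?⊛∘≋⊛∘
?⊛∙∘⊛∙
?⊛⊛⊚⊛⊛
?⊛⊛∘∘⊛
?⊛⊛∘∘∙

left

??????
?⊛⊛∘≋⊛
?⊛⊛∙∘⊛
?⊛⊛⊚⊛⊛
?⊛⊛⊛∘∘
?⊛⊛⊛∘∘

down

?⊛⊛∘≋⊛
?⊛⊛∙∘⊛
?⊛⊛⊛⊛⊛
?⊛⊛⊚∘∘
?⊛⊛⊛∘∘
?∘∘≋∙⊛

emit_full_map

⊛⊛∘≋⊛∘⊛
⊛⊛∙∘⊛∙⊛
⊛⊛⊛⊛⊛⊛∙
⊛⊛⊚∘∘⊛∘
⊛⊛⊛∘∘∙∙
∘∘≋∙⊛∘∘

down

?⊛⊛∙∘⊛
?⊛⊛⊛⊛⊛
?⊛⊛⊛∘∘
?⊛⊛⊚∘∘
?∘∘≋∙⊛
?∘∘∘⊞⊛

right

⊛⊛∙∘⊛∙
⊛⊛⊛⊛⊛⊛
⊛⊛⊛∘∘⊛
⊛⊛⊛⊚∘∙
∘∘≋∙⊛∘
∘∘∘⊞⊛∘

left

?⊛⊛∙∘⊛
?⊛⊛⊛⊛⊛
?⊛⊛⊛∘∘
?⊛⊛⊚∘∘
?∘∘≋∙⊛
?∘∘∘⊞⊛

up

?⊛⊛∘≋⊛
?⊛⊛∙∘⊛
?⊛⊛⊛⊛⊛
?⊛⊛⊚∘∘
?⊛⊛⊛∘∘
?∘∘≋∙⊛

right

⊛⊛∘≋⊛∘
⊛⊛∙∘⊛∙
⊛⊛⊛⊛⊛⊛
⊛⊛⊛⊚∘⊛
⊛⊛⊛∘∘∙
∘∘≋∙⊛∘

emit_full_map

⊛⊛∘≋⊛∘⊛
⊛⊛∙∘⊛∙⊛
⊛⊛⊛⊛⊛⊛∙
⊛⊛⊛⊚∘⊛∘
⊛⊛⊛∘∘∙∙
∘∘≋∙⊛∘∘
∘∘∘⊞⊛∘?

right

⊛∘≋⊛∘⊛
⊛∙∘⊛∙⊛
⊛⊛⊛⊛⊛∙
⊛⊛∘⊚⊛∘
⊛⊛∘∘∙∙
∘≋∙⊛∘∘

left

⊛⊛∘≋⊛∘
⊛⊛∙∘⊛∙
⊛⊛⊛⊛⊛⊛
⊛⊛⊛⊚∘⊛
⊛⊛⊛∘∘∙
∘∘≋∙⊛∘

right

⊛∘≋⊛∘⊛
⊛∙∘⊛∙⊛
⊛⊛⊛⊛⊛∙
⊛⊛∘⊚⊛∘
⊛⊛∘∘∙∙
∘≋∙⊛∘∘


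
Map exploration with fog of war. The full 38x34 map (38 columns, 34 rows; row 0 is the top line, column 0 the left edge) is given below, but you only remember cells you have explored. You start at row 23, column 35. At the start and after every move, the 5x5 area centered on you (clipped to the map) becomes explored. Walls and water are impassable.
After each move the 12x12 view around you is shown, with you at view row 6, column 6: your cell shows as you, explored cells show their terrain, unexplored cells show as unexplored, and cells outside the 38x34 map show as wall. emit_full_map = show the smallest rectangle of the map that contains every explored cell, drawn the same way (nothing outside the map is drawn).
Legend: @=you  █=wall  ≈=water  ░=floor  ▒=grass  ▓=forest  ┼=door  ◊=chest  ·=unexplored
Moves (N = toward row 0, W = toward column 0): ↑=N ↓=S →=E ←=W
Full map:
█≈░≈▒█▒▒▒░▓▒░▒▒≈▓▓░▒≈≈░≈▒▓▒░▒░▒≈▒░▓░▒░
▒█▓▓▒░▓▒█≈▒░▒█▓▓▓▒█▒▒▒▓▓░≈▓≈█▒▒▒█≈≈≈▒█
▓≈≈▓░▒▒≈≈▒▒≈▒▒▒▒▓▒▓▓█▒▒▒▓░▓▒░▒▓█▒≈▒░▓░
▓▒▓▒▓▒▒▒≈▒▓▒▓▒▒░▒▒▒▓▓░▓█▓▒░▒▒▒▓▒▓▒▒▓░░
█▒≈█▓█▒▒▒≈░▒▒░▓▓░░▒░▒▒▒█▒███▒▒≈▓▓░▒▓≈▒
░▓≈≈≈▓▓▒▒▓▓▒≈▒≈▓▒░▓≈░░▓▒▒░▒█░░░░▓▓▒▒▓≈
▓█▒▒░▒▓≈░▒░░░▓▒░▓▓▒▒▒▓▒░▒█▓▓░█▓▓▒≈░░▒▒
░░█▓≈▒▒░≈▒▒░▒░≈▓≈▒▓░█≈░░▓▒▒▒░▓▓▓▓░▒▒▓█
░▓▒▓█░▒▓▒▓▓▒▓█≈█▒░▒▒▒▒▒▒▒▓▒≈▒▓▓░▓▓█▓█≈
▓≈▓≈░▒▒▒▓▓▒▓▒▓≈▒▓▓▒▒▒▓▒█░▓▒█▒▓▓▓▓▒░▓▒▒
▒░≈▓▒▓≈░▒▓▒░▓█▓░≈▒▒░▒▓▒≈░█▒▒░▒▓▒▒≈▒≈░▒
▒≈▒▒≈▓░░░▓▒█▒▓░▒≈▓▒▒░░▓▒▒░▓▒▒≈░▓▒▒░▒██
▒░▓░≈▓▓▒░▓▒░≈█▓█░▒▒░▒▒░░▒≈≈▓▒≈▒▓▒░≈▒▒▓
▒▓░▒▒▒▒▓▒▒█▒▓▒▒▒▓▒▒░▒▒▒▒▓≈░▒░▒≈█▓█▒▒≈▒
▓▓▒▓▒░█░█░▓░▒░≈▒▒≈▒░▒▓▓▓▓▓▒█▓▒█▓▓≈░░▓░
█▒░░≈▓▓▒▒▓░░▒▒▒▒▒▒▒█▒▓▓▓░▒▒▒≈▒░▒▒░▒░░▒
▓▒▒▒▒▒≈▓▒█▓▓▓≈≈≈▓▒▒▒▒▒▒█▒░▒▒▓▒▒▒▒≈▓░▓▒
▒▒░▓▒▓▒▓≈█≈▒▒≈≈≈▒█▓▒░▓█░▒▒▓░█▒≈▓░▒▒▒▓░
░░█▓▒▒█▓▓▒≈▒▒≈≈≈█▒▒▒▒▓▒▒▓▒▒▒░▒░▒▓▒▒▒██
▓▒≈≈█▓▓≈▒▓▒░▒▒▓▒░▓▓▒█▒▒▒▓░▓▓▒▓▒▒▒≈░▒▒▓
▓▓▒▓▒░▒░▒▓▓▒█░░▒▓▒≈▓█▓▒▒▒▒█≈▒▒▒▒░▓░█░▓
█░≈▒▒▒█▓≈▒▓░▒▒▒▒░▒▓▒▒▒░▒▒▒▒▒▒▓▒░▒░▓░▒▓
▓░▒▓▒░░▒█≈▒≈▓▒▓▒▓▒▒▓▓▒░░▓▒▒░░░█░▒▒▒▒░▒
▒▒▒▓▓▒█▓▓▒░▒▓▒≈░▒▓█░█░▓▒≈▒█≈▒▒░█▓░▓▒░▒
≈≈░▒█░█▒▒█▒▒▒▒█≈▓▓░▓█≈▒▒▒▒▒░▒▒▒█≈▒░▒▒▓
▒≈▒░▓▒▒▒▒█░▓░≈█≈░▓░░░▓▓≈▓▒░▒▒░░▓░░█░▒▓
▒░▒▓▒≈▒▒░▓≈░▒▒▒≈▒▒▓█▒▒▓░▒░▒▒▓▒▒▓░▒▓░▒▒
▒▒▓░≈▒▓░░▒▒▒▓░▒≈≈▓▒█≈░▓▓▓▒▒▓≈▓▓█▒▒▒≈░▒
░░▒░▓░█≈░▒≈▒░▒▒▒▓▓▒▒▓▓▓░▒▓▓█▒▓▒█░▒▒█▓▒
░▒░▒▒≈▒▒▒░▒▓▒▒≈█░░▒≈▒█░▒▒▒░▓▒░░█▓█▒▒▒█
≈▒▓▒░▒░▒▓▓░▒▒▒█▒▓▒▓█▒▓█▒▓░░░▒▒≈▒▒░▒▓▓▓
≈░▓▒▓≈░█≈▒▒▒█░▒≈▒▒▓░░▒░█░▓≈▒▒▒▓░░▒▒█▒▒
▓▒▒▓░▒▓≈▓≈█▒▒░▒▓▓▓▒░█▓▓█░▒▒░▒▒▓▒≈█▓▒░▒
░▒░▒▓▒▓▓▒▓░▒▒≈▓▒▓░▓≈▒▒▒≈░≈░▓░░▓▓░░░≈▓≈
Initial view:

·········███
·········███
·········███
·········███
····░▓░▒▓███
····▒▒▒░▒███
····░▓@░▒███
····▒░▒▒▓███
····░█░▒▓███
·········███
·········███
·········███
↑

·········███
·········███
·········███
·········███
····▓░█░▓███
····░▓░▒▓███
····▒▒@░▒███
····░▓▒░▒███
····▒░▒▒▓███
····░█░▒▓███
·········███
·········███

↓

·········███
·········███
·········███
····▓░█░▓███
····░▓░▒▓███
····▒▒▒░▒███
····░▓@░▒███
····▒░▒▒▓███
····░█░▒▓███
·········███
·········███
·········███

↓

·········███
·········███
····▓░█░▓███
····░▓░▒▓███
····▒▒▒░▒███
····░▓▒░▒███
····▒░@▒▓███
····░█░▒▓███
····▒▓░▒▒███
·········███
·········███
·········███

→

········████
········████
···▓░█░▓████
···░▓░▒▓████
···▒▒▒░▒████
···░▓▒░▒████
···▒░▒@▓████
···░█░▒▓████
···▒▓░▒▒████
········████
········████
········████

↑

········████
········████
········████
···▓░█░▓████
···░▓░▒▓████
···▒▒▒░▒████
···░▓▒@▒████
···▒░▒▒▓████
···░█░▒▓████
···▒▓░▒▒████
········████
········████

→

·······█████
·······█████
·······█████
··▓░█░▓█████
··░▓░▒▓█████
··▒▒▒░▒█████
··░▓▒░@█████
··▒░▒▒▓█████
··░█░▒▓█████
··▒▓░▒▒█████
·······█████
·······█████

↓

·······█████
·······█████
··▓░█░▓█████
··░▓░▒▓█████
··▒▒▒░▒█████
··░▓▒░▒█████
··▒░▒▒@█████
··░█░▒▓█████
··▒▓░▒▒█████
·······█████
·······█████
·······█████

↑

·······█████
·······█████
·······█████
··▓░█░▓█████
··░▓░▒▓█████
··▒▒▒░▒█████
··░▓▒░@█████
··▒░▒▒▓█████
··░█░▒▓█████
··▒▓░▒▒█████
·······█████
·······█████

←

········████
········████
········████
···▓░█░▓████
···░▓░▒▓████
···▒▒▒░▒████
···░▓▒@▒████
···▒░▒▒▓████
···░█░▒▓████
···▒▓░▒▒████
········████
········████
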